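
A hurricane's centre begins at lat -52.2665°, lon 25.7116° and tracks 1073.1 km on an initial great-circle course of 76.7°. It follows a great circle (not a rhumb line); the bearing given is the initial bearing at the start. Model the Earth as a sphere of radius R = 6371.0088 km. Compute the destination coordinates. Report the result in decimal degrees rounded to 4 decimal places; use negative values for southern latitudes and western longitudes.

latitude -49.1191°, longitude 40.1458°

Angular distance δ = d/R = 1073.1 / 6371.0088 = 0.168435 rad.
With φ₁ = -52.2665° = -0.912223 rad and θ = 76.7° = 1.338668 rad:
Applying the spherical law of cosines for sides, sin φ₂ = sin φ₁ cos δ + cos φ₁ sin δ cos θ = -0.756072, so φ₂ = -49.1191°.
Δλ = atan2( sin θ sin δ cos φ₁ , cos δ − sin φ₁ sin φ₂ ) = atan2(0.099842, 0.387897) = 0.251925 rad = 14.4342°.
Hence λ₂ = 25.7116° + 14.4342° = 40.1458°.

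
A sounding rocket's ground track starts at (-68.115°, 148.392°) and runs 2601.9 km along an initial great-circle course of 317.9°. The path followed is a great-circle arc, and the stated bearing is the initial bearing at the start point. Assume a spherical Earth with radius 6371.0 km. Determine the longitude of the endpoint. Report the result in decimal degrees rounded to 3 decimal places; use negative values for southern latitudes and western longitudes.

Angular distance δ = d/R = 2601.9 / 6371 = 0.408397 rad.
With φ₁ = -68.115° = -1.188831 rad and θ = 317.9° = 5.548402 rad:
Destination latitude: φ₂ = arcsin( sin φ₁ cos δ + cos φ₁ sin δ cos θ ) = arcsin(-0.741783) = -47.884°.
For the longitude increment, Δλ = atan2( sin θ sin δ cos φ₁, cos δ − sin φ₁ sin φ₂ ) = atan2(-0.099244, 0.229433) = -23.392°.
λ₂ = λ₁ + Δλ = 125.000°.

longitude 125.000°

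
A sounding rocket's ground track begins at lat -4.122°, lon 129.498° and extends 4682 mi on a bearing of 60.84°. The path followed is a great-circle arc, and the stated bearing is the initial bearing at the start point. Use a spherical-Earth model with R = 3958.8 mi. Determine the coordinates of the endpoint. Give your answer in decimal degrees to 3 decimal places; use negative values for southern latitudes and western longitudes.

latitude 25.001°, longitude -167.391°

The arc subtends δ = 4682/3958.8 = 1.182682 rad at the centre.
Converting: φ₁ = -0.071942 rad, θ = 1.061858 rad.
Destination latitude: φ₂ = arcsin( sin φ₁ cos δ + cos φ₁ sin δ cos θ ) = arcsin(0.422641) = 25.001°.
Δλ = atan2( sin θ sin δ cos φ₁ , cos δ − sin φ₁ sin φ₂ ) = atan2(0.806222, 0.408824) = 1.101496 rad = 63.111°.
λ₂ = 129.498° + 63.111° = 192.609°, normalized to (−180°, 180°] → -167.391°.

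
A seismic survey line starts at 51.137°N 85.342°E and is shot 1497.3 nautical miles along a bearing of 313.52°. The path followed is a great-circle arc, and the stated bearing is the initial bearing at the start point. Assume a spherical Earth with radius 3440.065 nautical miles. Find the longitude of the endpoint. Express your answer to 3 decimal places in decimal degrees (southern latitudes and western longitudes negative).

longitude 43.619°

Angular distance δ = d/R = 1497.3 / 3440.065 = 0.435253 rad.
With φ₁ = 51.137° = 0.892509 rad and θ = 313.52° = 5.471956 rad:
Applying the spherical law of cosines for sides, sin φ₂ = sin φ₁ cos δ + cos φ₁ sin δ cos θ = 0.888230, so φ₂ = 62.652°.
Δλ = atan2( sin θ sin δ cos φ₁ , cos δ − sin φ₁ sin φ₂ ) = atan2(-0.191843, 0.215145) = -0.728208 rad = -41.723°.
Hence λ₂ = 85.342° + -41.723° = 43.619°.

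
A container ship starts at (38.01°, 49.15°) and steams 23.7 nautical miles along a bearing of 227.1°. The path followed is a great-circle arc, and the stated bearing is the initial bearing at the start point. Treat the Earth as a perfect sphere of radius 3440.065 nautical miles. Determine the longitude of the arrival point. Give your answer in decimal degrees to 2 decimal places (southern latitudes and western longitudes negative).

longitude 48.78°

δ = 23.7/3440.065 = 0.006889 rad (0.3947°).
Converting: φ₁ = 0.663400 rad, θ = 3.963643 rad.
Applying the spherical law of cosines for sides, sin φ₂ = sin φ₁ cos δ + cos φ₁ sin δ cos θ = 0.612089, so φ₂ = 37.74°.
Then Δλ = atan2(-0.003976, 0.623052) = -0.006382 rad, from sin θ sin δ cos φ₁ over cos δ − sin φ₁ sin φ₂.
Hence λ₂ = 49.15° + -0.37° = 48.78°.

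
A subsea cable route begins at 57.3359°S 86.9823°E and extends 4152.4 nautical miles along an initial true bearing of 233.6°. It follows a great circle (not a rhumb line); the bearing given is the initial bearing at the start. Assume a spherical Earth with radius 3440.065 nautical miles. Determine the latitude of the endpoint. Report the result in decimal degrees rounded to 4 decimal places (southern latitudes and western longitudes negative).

latitude -36.7853°

δ = 4152.4/3440.065 = 1.207070 rad (69.1600°).
Converting: φ₁ = -1.000700 rad, θ = 4.077089 rad.
Destination latitude: φ₂ = arcsin( sin φ₁ cos δ + cos φ₁ sin δ cos θ ) = arcsin(-0.598818) = -36.7853°.
Then Δλ = atan2(-0.405991, -0.148355) = -1.921138 rad, from sin θ sin δ cos φ₁ over cos δ − sin φ₁ sin φ₂.
λ₂ = 86.9823° + -110.0731° = -23.0908°.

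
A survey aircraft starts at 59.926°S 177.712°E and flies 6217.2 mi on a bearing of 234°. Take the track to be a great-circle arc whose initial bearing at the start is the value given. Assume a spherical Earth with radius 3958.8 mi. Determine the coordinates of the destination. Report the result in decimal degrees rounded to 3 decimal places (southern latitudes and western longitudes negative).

latitude -17.147°, longitude 55.561°

Angular distance δ = d/R = 6217.2 / 3958.8 = 1.570476 rad.
Start latitude φ₁ = -1.045906 rad; initial bearing θ = 4.084070 rad.
Destination latitude: φ₂ = arcsin( sin φ₁ cos δ + cos φ₁ sin δ cos θ ) = arcsin(-0.294827) = -17.147°.
Δλ = atan2( sin θ sin δ cos φ₁ , cos δ − sin φ₁ sin φ₂ ) = atan2(-0.405413, -0.254817) = -2.131934 rad = -122.151°.
λ₂ = 177.712° + -122.151° = 55.561°.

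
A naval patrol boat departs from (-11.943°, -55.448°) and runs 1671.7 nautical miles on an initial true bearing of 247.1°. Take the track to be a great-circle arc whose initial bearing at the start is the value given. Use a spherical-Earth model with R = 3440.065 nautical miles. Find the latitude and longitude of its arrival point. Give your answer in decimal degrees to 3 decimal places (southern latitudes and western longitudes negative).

δ = 1671.7/3440.065 = 0.485950 rad (27.8429°).
Converting: φ₁ = -0.208445 rad, θ = 4.312709 rad.
sin φ₂ = sin φ₁ cos δ + cos φ₁ sin δ cos θ = (-0.206938)(0.884232) + (0.978354)(0.467049)(-0.389124) = -0.360787
φ₂ = asin(-0.360787) = -0.369112 rad = -21.149°.
Then Δλ = atan2(-0.420925, 0.809571) = -0.479469 rad, from sin θ sin δ cos φ₁ over cos δ − sin φ₁ sin φ₂.
Hence λ₂ = -55.448° + -27.472° = -82.920°.

latitude -21.149°, longitude -82.920°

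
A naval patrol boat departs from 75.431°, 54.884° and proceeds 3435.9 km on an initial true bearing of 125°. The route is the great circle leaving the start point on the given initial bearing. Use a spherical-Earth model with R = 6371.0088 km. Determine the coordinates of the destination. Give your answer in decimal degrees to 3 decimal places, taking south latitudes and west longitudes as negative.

Angular distance δ = d/R = 3435.9 / 6371.0088 = 0.539302 rad.
Start latitude φ₁ = 1.316519 rad; initial bearing θ = 2.181662 rad.
Applying the spherical law of cosines for sides, sin φ₂ = sin φ₁ cos δ + cos φ₁ sin δ cos θ = 0.756383, so φ₂ = 49.146°.
For the longitude increment, Δλ = atan2( sin θ sin δ cos φ₁, cos δ − sin φ₁ sin φ₂ ) = atan2(0.105817, 0.126006) = 40.023°.
Hence λ₂ = 54.884° + 40.023° = 94.907°.

latitude 49.146°, longitude 94.907°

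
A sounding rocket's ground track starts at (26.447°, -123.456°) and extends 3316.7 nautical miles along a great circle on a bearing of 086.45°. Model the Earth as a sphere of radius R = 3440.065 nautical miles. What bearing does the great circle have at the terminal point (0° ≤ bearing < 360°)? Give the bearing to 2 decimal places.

final bearing 110.51°

δ = 3316.7/3440.065 = 0.964139 rad (55.2411°).
With φ₁ = 26.447° = 0.461587 rad and θ = 86.45° = 1.508837 rad:
Applying the spherical law of cosines for sides, sin φ₂ = sin φ₁ cos δ + cos φ₁ sin δ cos θ = 0.299463, so φ₂ = 17.425°.
Then Δλ = atan2(0.734168, 0.436753) = 1.034139 rad, from sin θ sin δ cos φ₁ over cos δ − sin φ₁ sin φ₂.
Hence λ₂ = -123.456° + 59.252° = -64.204°.
The forward bearing on arrival equals the back-azimuth from the destination plus 180°.
Back-azimuth from P₂ (17.43°, -64.20°) to P₁ (26.45°, -123.46°), with Δλ' = λ₁ − λ₂ = -59.25°: atan2( sin Δλ' cos φ₁ , cos φ₂ sin φ₁ − sin φ₂ cos φ₁ cos Δλ' ) = 290.51°.
Final bearing = (290.51° + 180°) mod 360° = 110.51°.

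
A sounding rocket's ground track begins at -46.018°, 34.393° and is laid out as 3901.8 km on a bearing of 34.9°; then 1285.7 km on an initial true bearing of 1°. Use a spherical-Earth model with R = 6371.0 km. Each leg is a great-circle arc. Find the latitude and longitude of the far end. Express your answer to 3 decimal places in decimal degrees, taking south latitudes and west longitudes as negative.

Apply the spherical direct solution leg by leg, carrying full precision between legs.
Leg 1: from (-46.018°, 34.393°), δ = 3901.8/6371 = 0.612431 rad, θ = 34.9° → φ = -15.152°, λ = 54.315°.
Leg 2: from (-15.152°, 54.315°), δ = 1285.7/6371 = 0.201805 rad, θ = 1° → φ = -3.591°, λ = 54.516°.

latitude -3.591°, longitude 54.516°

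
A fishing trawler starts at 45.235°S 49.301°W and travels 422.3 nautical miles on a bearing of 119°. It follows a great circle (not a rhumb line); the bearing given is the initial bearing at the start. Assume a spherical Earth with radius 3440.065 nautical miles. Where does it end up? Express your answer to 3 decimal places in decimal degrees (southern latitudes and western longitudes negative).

δ = 422.3/3440.065 = 0.122759 rad (7.0336°).
Start latitude φ₁ = -0.789500 rad; initial bearing θ = 2.076942 rad.
Applying the spherical law of cosines for sides, sin φ₂ = sin φ₁ cos δ + cos φ₁ sin δ cos θ = -0.746463, so φ₂ = -48.285°.
Then Δλ = atan2(0.075419, 0.462485) = 0.161650 rad, from sin θ sin δ cos φ₁ over cos δ − sin φ₁ sin φ₂.
λ₂ = λ₁ + Δλ = -40.039°.

latitude -48.285°, longitude -40.039°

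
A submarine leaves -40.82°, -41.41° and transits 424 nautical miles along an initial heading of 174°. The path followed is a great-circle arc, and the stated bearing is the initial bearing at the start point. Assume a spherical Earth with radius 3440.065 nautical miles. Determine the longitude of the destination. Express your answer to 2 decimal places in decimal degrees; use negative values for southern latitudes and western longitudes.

Angular distance δ = d/R = 424 / 3440.065 = 0.123253 rad.
Start latitude φ₁ = -0.712443 rad; initial bearing θ = 3.036873 rad.
sin φ₂ = sin φ₁ cos δ + cos φ₁ sin δ cos θ = (-0.653685)(0.992414) + (0.756767)(0.122942)(-0.994522) = -0.741254
φ₂ = asin(-0.741254) = -0.834937 rad = -47.84°.
Δλ = atan2( sin θ sin δ cos φ₁ , cos δ − sin φ₁ sin φ₂ ) = atan2(0.009725, 0.507867) = 0.019147 rad = 1.10°.
λ₂ = λ₁ + Δλ = -40.31°.

longitude -40.31°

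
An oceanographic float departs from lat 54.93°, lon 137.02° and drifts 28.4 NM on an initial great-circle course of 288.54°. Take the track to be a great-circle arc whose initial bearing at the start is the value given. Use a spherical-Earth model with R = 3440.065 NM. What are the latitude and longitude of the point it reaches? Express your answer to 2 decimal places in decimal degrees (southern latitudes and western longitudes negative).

latitude 55.08°, longitude 136.24°

Central angle δ = d/R = 0.008256 rad.
Converting: φ₁ = 0.958709 rad, θ = 5.035973 rad.
Applying the spherical law of cosines for sides, sin φ₂ = sin φ₁ cos δ + cos φ₁ sin δ cos θ = 0.819931, so φ₂ = 55.08°.
Δλ = atan2( sin θ sin δ cos φ₁ , cos δ − sin φ₁ sin φ₂ ) = atan2(-0.004497, 0.328893) = -0.013673 rad = -0.78°.
λ₂ = 137.02° + -0.78° = 136.24°.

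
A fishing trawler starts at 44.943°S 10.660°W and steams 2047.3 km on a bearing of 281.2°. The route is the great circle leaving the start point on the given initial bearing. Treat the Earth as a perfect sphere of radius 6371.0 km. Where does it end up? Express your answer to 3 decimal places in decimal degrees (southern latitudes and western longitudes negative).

latitude -38.816°, longitude -34.091°

Angular distance δ = d/R = 2047.3 / 6371 = 0.321347 rad.
Converting: φ₁ = -0.784403 rad, θ = 4.907866 rad.
Applying the spherical law of cosines for sides, sin φ₂ = sin φ₁ cos δ + cos φ₁ sin δ cos θ = -0.626820, so φ₂ = -38.816°.
For the longitude increment, Δλ = atan2( sin θ sin δ cos φ₁, cos δ − sin φ₁ sin φ₂ ) = atan2(-0.219300, 0.506023) = -23.431°.
Hence λ₂ = -10.660° + -23.431° = -34.091°.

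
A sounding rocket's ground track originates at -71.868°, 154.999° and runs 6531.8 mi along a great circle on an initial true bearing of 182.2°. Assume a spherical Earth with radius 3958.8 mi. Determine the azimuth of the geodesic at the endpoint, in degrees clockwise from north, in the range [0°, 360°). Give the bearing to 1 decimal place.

The arc subtends δ = 6531.8/3958.8 = 1.649944 rad at the centre.
Start latitude φ₁ = -1.254333 rad; initial bearing θ = 3.179990 rad.
sin φ₂ = sin φ₁ cos δ + cos φ₁ sin δ cos θ = (-0.950342)(-0.079065) + (0.311207)(0.996869)(-0.999263) = -0.234865
φ₂ = asin(-0.234865) = -0.237080 rad = -13.584°.
Then Δλ = atan2(-0.011909, -0.302268) = -3.102214 rad, from sin θ sin δ cos φ₁ over cos δ − sin φ₁ sin φ₂.
Hence λ₂ = 154.999° + -177.744° = -22.745°.
The forward bearing on arrival equals the back-azimuth from the destination plus 180°.
Back-azimuth from P₂ (-13.6°, -22.7°) to P₁ (-71.9°, 155.0°), with Δλ' = λ₁ − λ₂ = 177.7°: atan2( sin Δλ' cos φ₁ , cos φ₂ sin φ₁ − sin φ₂ cos φ₁ cos Δλ' ) = 179.3°.
Final bearing = (179.3° + 180°) mod 360° = 359.3°.

final bearing 359.3°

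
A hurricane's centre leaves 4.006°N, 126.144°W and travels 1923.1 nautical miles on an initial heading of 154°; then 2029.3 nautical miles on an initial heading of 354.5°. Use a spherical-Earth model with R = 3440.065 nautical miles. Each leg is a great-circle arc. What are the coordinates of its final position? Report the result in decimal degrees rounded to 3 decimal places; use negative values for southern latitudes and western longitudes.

latitude 9.063°, longitude -114.423°

Apply the spherical direct solution leg by leg, carrying full precision between legs.
Leg 1: from (4.006°, -126.144°), δ = 1923.1/3440.065 = 0.559030 rad, θ = 154° → φ = -24.601°, λ = -111.328°.
Leg 2: from (-24.601°, -111.328°), δ = 2029.3/3440.065 = 0.589902 rad, θ = 354.5° → φ = 9.063°, λ = -114.423°.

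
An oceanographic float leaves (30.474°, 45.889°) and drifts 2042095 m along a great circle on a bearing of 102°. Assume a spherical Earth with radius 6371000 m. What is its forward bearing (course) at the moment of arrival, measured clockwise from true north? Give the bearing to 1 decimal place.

The arc subtends δ = 2042095/6371000 = 0.320530 rad at the centre.
With φ₁ = 30.474° = 0.531872 rad and θ = 102° = 1.780236 rad:
sin φ₂ = sin φ₁ cos δ + cos φ₁ sin δ cos θ = (0.507147)(0.949069) + (0.861859)(0.315069)(-0.207912) = 0.424860
φ₂ = asin(0.424860) = 0.438807 rad = 25.142°.
For the longitude increment, Δλ = atan2( sin θ sin δ cos φ₁, cos δ − sin φ₁ sin φ₂ ) = atan2(0.265612, 0.733602) = 19.904°.
Hence λ₂ = 45.889° + 19.904° = 65.793°.
The forward bearing on arrival equals the back-azimuth from the destination plus 180°.
Back-azimuth from P₂ (25.1°, 65.8°) to P₁ (30.5°, 45.9°), with Δλ' = λ₁ − λ₂ = -19.9°: atan2( sin Δλ' cos φ₁ , cos φ₂ sin φ₁ − sin φ₂ cos φ₁ cos Δλ' ) = 291.4°.
Final bearing = (291.4° + 180°) mod 360° = 111.4°.

final bearing 111.4°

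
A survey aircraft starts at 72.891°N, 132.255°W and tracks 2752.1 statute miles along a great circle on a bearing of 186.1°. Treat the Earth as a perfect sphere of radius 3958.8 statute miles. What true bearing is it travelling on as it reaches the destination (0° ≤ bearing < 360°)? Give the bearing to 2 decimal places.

The arc subtends δ = 2752.1/3958.8 = 0.695185 rad at the centre.
Start latitude φ₁ = 1.272188 rad; initial bearing θ = 3.248058 rad.
sin φ₂ = sin φ₁ cos δ + cos φ₁ sin δ cos θ = (0.955747)(0.767935) + (0.294190)(0.640528)(-0.994338) = 0.546581
φ₂ = asin(0.546581) = 0.578276 rad = 33.133°.
Δλ = atan2( sin θ sin δ cos φ₁ , cos δ − sin φ₁ sin φ₂ ) = atan2(-0.020024, 0.245542) = -0.081371 rad = -4.662°.
λ₂ = -132.255° + -4.662° = -136.917°.
The forward bearing on arrival equals the back-azimuth from the destination plus 180°.
Back-azimuth from P₂ (33.13°, -136.92°) to P₁ (72.89°, -132.25°), with Δλ' = λ₁ − λ₂ = 4.66°: atan2( sin Δλ' cos φ₁ , cos φ₂ sin φ₁ − sin φ₂ cos φ₁ cos Δλ' ) = 2.14°.
Final bearing = (2.14° + 180°) mod 360° = 182.14°.

final bearing 182.14°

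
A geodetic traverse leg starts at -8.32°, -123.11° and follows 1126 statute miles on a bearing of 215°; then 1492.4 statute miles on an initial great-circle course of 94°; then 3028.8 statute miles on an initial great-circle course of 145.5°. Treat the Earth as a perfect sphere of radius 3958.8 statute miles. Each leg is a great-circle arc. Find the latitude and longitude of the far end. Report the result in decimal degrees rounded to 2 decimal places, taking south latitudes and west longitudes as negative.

Apply the spherical direct solution leg by leg, carrying full precision between legs.
Leg 1: from (-8.32°, -123.11°), δ = 1126/3958.8 = 0.284430 rad, θ = 215° → φ = -21.49°, λ = -133.07°.
Leg 2: from (-21.49°, -133.07°), δ = 1492.4/3958.8 = 0.376983 rad, θ = 94° → φ = -21.38°, λ = -109.85°.
Leg 3: from (-21.38°, -109.85°), δ = 3028.8/3958.8 = 0.765080 rad, θ = 145.5° → φ = -52.60°, λ = -69.61°.

latitude -52.60°, longitude -69.61°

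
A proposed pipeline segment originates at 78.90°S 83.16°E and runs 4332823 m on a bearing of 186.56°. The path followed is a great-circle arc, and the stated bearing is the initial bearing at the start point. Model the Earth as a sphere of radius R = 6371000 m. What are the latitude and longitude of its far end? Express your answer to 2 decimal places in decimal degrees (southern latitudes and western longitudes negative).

latitude -62.04°, longitude -88.03°

δ = 4332823/6371000 = 0.680085 rad (38.9660°).
Start latitude φ₁ = -1.377065 rad; initial bearing θ = 3.256086 rad.
Applying the spherical law of cosines for sides, sin φ₂ = sin φ₁ cos δ + cos φ₁ sin δ cos θ = -0.883250, so φ₂ = -62.04°.
Then Δλ = atan2(-0.013831, -0.089208) = -2.987771 rad, from sin θ sin δ cos φ₁ over cos δ − sin φ₁ sin φ₂.
λ₂ = 83.16° + -171.19° = -88.03°.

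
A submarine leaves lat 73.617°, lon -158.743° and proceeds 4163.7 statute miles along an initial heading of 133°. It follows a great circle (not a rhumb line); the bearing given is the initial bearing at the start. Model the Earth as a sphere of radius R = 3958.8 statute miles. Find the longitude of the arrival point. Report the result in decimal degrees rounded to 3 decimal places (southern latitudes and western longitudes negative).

longitude -116.855°

Central angle δ = d/R = 1.051758 rad.
Start latitude φ₁ = 1.284859 rad; initial bearing θ = 2.321288 rad.
Destination latitude: φ₂ = arcsin( sin φ₁ cos δ + cos φ₁ sin δ cos θ ) = arcsin(0.308877) = 17.992°.
Then Δλ = atan2(0.179115, 0.199709) = 0.731088 rad, from sin θ sin δ cos φ₁ over cos δ − sin φ₁ sin φ₂.
Hence λ₂ = -158.743° + 41.888° = -116.855°.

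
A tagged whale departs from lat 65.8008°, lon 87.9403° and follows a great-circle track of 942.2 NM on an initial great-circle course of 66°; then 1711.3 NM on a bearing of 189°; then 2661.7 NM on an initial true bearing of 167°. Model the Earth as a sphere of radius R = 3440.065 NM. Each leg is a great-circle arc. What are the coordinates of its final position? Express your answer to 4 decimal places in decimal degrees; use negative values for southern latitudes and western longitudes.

latitude -4.4663°, longitude 131.5134°

Apply the spherical direct solution leg by leg, carrying full precision between legs.
Leg 1: from (65.8008°, 87.9403°), δ = 942.2/3440.065 = 0.273890 rad, θ = 66° → φ = 67.4019°, λ = 127.9586°.
Leg 2: from (67.4019°, 127.9586°), δ = 1711.3/3440.065 = 0.497462 rad, θ = 189° → φ = 39.0659°, λ = 122.4413°.
Leg 3: from (39.0659°, 122.4413°), δ = 2661.7/3440.065 = 0.773735 rad, θ = 167° → φ = -4.4663°, λ = 131.5134°.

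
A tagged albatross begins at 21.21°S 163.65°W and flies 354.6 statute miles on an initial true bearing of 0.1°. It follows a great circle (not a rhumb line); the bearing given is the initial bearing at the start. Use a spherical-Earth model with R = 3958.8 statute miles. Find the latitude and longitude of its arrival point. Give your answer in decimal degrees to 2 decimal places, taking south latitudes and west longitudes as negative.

δ = 354.6/3958.8 = 0.089573 rad (5.1321°).
Converting: φ₁ = -0.370184 rad, θ = 0.001745 rad.
Destination latitude: φ₂ = arcsin( sin φ₁ cos δ + cos φ₁ sin δ cos θ ) = arcsin(-0.276944) = -16.08°.
Then Δλ = atan2(0.000146, 0.895796) = 0.000162 rad, from sin θ sin δ cos φ₁ over cos δ − sin φ₁ sin φ₂.
Hence λ₂ = -163.65° + 0.01° = -163.64°.

latitude -16.08°, longitude -163.64°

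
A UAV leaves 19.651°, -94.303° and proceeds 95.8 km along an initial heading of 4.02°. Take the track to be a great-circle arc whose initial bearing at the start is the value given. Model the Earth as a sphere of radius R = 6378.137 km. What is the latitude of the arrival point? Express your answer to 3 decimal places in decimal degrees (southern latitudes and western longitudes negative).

latitude 20.509°

Angular distance δ = d/R = 95.8 / 6378.137 = 0.015020 rad.
With φ₁ = 19.651° = 0.342975 rad and θ = 4.02° = 0.070162 rad:
Applying the spherical law of cosines for sides, sin φ₂ = sin φ₁ cos δ + cos φ₁ sin δ cos θ = 0.350362, so φ₂ = 20.509°.
Then Δλ = atan2(0.000992, 0.882064) = 0.001124 rad, from sin θ sin δ cos φ₁ over cos δ − sin φ₁ sin φ₂.
Hence λ₂ = -94.303° + 0.064° = -94.239°.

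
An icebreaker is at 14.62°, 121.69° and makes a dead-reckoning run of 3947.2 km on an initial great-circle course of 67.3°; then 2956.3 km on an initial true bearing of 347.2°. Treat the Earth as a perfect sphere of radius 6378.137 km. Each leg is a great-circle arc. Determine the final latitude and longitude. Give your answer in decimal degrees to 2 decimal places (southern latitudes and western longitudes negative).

Apply the spherical direct solution leg by leg, carrying full precision between legs.
Leg 1: from (14.62°, 121.69°), δ = 3947.2/6378.137 = 0.618864 rad, θ = 67.3° → φ = 24.97°, λ = 157.87°.
Leg 2: from (24.97°, 157.87°), δ = 2956.3/6378.137 = 0.463505 rad, θ = 347.2° → φ = 50.61°, λ = 148.89°.

latitude 50.61°, longitude 148.89°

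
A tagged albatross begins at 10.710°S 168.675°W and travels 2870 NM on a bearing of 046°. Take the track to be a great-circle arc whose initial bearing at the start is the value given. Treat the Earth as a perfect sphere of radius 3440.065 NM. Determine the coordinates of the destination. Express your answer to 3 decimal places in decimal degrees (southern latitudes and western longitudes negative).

latitude 22.385°, longitude -133.482°

Central angle δ = d/R = 0.834287 rad.
Start latitude φ₁ = -0.186925 rad; initial bearing θ = 0.802851 rad.
Destination latitude: φ₂ = arcsin( sin φ₁ cos δ + cos φ₁ sin δ cos θ ) = arcsin(0.380822) = 22.385°.
Δλ = atan2( sin θ sin δ cos φ₁ , cos δ − sin φ₁ sin φ₂ ) = atan2(0.523617, 0.742478) = 0.614227 rad = 35.193°.
λ₂ = -168.675° + 35.193° = -133.482°.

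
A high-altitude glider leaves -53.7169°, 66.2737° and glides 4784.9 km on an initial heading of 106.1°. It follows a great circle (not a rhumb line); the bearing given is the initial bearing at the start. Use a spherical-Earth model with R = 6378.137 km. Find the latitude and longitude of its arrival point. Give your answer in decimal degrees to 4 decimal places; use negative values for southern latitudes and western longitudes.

latitude -44.5548°, longitude 133.0922°

The arc subtends δ = 4784.9/6378.137 = 0.750203 rad at the centre.
Start latitude φ₁ = -0.937537 rad; initial bearing θ = 1.851794 rad.
sin φ₂ = sin φ₁ cos δ + cos φ₁ sin δ cos θ = (-0.806103)(0.731550) + (0.591775)(0.681788)(-0.277315) = -0.701592
φ₂ = asin(-0.701592) = -0.777629 rad = -44.5548°.
For the longitude increment, Δλ = atan2( sin θ sin δ cos φ₁, cos δ − sin φ₁ sin φ₂ ) = atan2(0.387641, 0.165995) = 66.8185°.
λ₂ = λ₁ + Δλ = 133.0922°.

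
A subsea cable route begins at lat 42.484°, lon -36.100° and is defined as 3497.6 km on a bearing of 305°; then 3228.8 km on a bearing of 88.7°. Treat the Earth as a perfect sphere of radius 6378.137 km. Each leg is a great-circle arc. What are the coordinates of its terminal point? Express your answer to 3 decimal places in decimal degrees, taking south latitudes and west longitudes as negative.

latitude 44.714°, longitude -38.063°

Apply the spherical direct solution leg by leg, carrying full precision between legs.
Leg 1: from (42.484°, -36.100°), δ = 3497.6/6378.137 = 0.548373 rad, θ = 305° → φ = 52.831°, λ = -81.075°.
Leg 2: from (52.831°, -81.075°), δ = 3228.8/6378.137 = 0.506229 rad, θ = 88.7° → φ = 44.714°, λ = -38.063°.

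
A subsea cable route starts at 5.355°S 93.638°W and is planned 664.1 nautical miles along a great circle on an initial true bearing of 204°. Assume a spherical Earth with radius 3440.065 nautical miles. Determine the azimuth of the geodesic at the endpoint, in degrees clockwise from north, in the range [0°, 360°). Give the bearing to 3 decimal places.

final bearing 204.841°

The arc subtends δ = 664.1/3440.065 = 0.193049 rad at the centre.
With φ₁ = -5.355° = -0.093462 rad and θ = 204° = 3.560472 rad:
Destination latitude: φ₂ = arcsin( sin φ₁ cos δ + cos φ₁ sin δ cos θ ) = arcsin(-0.266093) = -15.432°.
Δλ = atan2( sin θ sin δ cos φ₁ , cos δ − sin φ₁ sin φ₂ ) = atan2(-0.077693, 0.956590) = -0.081040 rad = -4.643°.
Hence λ₂ = -93.638° + -4.643° = -98.281°.
The forward bearing on arrival equals the back-azimuth from the destination plus 180°.
Back-azimuth from P₂ (-15.432°, -98.281°) to P₁ (-5.355°, -93.638°), with Δλ' = λ₁ − λ₂ = 4.643°: atan2( sin Δλ' cos φ₁ , cos φ₂ sin φ₁ − sin φ₂ cos φ₁ cos Δλ' ) = 24.841°.
Final bearing = (24.841° + 180°) mod 360° = 204.841°.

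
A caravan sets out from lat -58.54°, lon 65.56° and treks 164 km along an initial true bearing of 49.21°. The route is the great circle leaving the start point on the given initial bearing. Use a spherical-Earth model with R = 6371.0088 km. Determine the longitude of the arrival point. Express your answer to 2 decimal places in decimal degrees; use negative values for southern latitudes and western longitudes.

The arc subtends δ = 164/6371.0088 = 0.025742 rad at the centre.
Start latitude φ₁ = -1.021716 rad; initial bearing θ = 0.858877 rad.
Destination latitude: φ₂ = arcsin( sin φ₁ cos δ + cos φ₁ sin δ cos θ ) = arcsin(-0.843946) = -57.56°.
For the longitude increment, Δλ = atan2( sin θ sin δ cos φ₁, cos δ − sin φ₁ sin φ₂ ) = atan2(0.010170, 0.279778) = 2.08°.
λ₂ = λ₁ + Δλ = 67.64°.

longitude 67.64°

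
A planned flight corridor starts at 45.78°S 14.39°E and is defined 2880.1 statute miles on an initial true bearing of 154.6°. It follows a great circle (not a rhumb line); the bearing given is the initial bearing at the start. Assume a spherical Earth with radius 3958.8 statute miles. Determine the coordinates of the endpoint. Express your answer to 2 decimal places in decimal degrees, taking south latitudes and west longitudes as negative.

Angular distance δ = d/R = 2880.1 / 3958.8 = 0.727518 rad.
Start latitude φ₁ = -0.799012 rad; initial bearing θ = 2.698279 rad.
Applying the spherical law of cosines for sides, sin φ₂ = sin φ₁ cos δ + cos φ₁ sin δ cos θ = -0.954188, so φ₂ = -72.59°.
For the longitude increment, Δλ = atan2( sin θ sin δ cos φ₁, cos δ − sin φ₁ sin φ₂ ) = atan2(0.198938, 0.062992) = 72.43°.
λ₂ = λ₁ + Δλ = 86.82°.

latitude -72.59°, longitude 86.82°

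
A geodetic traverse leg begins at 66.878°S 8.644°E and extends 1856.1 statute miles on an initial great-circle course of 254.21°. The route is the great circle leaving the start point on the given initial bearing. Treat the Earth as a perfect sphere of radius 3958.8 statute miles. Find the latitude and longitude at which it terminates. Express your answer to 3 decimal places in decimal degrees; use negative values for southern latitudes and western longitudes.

latitude -60.309°, longitude -52.739°

δ = 1856.1/3958.8 = 0.468854 rad (26.8634°).
With φ₁ = -66.878° = -1.167241 rad and θ = 254.21° = 4.436801 rad:
sin φ₂ = sin φ₁ cos δ + cos φ₁ sin δ cos θ = (-0.919671)(0.892087) + (0.392690)(0.451864)(-0.272112) = -0.868710
φ₂ = asin(-0.868710) = -1.052593 rad = -60.309°.
Δλ = atan2( sin θ sin δ cos φ₁ , cos δ − sin φ₁ sin φ₂ ) = atan2(-0.170747, 0.093159) = -1.071340 rad = -61.383°.
Hence λ₂ = 8.644° + -61.383° = -52.739°.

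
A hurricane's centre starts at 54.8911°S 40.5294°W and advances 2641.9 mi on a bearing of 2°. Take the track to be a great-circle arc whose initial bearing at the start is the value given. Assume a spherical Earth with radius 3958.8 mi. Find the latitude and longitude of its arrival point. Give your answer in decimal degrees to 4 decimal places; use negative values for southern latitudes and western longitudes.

δ = 2641.9/3958.8 = 0.667349 rad (38.2363°).
With φ₁ = -54.8911° = -0.958030 rad and θ = 2° = 0.034907 rad:
sin φ₂ = sin φ₁ cos δ + cos φ₁ sin δ cos θ = (-0.818060)(0.785465) + (0.575132)(0.618906)(0.999391) = -0.286822
φ₂ = asin(-0.286822) = -0.290908 rad = -16.6678°.
Then Δλ = atan2(0.012423, 0.550827) = 0.022549 rad, from sin θ sin δ cos φ₁ over cos δ − sin φ₁ sin φ₂.
λ₂ = λ₁ + Δλ = -39.2375°.

latitude -16.6678°, longitude -39.2375°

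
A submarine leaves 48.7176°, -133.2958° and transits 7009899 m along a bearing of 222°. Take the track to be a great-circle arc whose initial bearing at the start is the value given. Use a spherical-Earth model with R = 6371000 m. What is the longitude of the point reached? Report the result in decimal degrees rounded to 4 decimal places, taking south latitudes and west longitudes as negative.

δ = 7009899/6371000 = 1.100282 rad (63.0415°).
Converting: φ₁ = 0.850283 rad, θ = 3.874631 rad.
Applying the spherical law of cosines for sides, sin φ₂ = sin φ₁ cos δ + cos φ₁ sin δ cos θ = -0.096353, so φ₂ = -5.5292°.
Then Δλ = atan2(-0.393500, 0.525751) = -0.642511 rad, from sin θ sin δ cos φ₁ over cos δ − sin φ₁ sin φ₂.
λ₂ = λ₁ + Δλ = -170.1090°.

longitude -170.1090°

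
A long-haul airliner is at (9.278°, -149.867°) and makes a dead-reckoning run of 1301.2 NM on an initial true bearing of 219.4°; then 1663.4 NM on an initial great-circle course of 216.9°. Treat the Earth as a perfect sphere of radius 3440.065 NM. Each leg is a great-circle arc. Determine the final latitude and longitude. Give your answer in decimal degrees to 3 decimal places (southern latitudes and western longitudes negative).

latitude -29.028°, longitude 177.838°

Apply the spherical direct solution leg by leg, carrying full precision between legs.
Leg 1: from (9.278°, -149.867°), δ = 1301.2/3440.065 = 0.378249 rad, θ = 219.4° → φ = -7.574°, λ = -163.545°.
Leg 2: from (-7.574°, -163.545°), δ = 1663.4/3440.065 = 0.483537 rad, θ = 216.9° → φ = -29.028°, λ = 177.838°.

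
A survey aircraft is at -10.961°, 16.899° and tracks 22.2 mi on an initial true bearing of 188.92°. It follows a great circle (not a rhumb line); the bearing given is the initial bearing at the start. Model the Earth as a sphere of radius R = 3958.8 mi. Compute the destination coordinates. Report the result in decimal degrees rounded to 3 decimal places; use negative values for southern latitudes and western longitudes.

latitude -11.278°, longitude 16.848°

δ = 22.2/3958.8 = 0.005608 rad (0.3213°).
Converting: φ₁ = -0.191306 rad, θ = 3.297276 rad.
Applying the spherical law of cosines for sides, sin φ₂ = sin φ₁ cos δ + cos φ₁ sin δ cos θ = -0.195577, so φ₂ = -11.278°.
For the longitude increment, Δλ = atan2( sin θ sin δ cos φ₁, cos δ − sin φ₁ sin φ₂ ) = atan2(-0.000854, 0.962797) = -0.051°.
λ₂ = λ₁ + Δλ = 16.848°.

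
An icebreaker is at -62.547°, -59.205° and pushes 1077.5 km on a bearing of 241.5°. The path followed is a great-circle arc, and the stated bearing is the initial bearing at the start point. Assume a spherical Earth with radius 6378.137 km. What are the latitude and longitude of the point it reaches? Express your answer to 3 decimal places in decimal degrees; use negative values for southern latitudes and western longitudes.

Angular distance δ = d/R = 1077.5 / 6378.137 = 0.168936 rad.
Converting: φ₁ = -1.091651 rad, θ = 4.214970 rad.
sin φ₂ = sin φ₁ cos δ + cos φ₁ sin δ cos θ = (-0.887389)(0.985764) + (0.461021)(0.168134)(-0.477159) = -0.911743
φ₂ = asin(-0.911743) = -1.147507 rad = -65.747°.
Δλ = atan2( sin θ sin δ cos φ₁ , cos δ − sin φ₁ sin φ₂ ) = atan2(-0.068120, 0.176693) = -0.367967 rad = -21.083°.
λ₂ = λ₁ + Δλ = -80.288°.

latitude -65.747°, longitude -80.288°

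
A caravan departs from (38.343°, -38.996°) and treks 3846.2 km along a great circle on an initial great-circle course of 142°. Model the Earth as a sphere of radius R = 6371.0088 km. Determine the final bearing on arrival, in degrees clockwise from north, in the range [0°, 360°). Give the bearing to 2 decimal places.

final bearing 150.71°

Angular distance δ = d/R = 3846.2 / 6371.0088 = 0.603703 rad.
With φ₁ = 38.343° = 0.669212 rad and θ = 142° = 2.478368 rad:
sin φ₂ = sin φ₁ cos δ + cos φ₁ sin δ cos θ = (0.620368)(0.823239) + (0.784311)(0.567695)(-0.788011) = 0.159849
φ₂ = asin(0.159849) = 0.160538 rad = 9.198°.
Δλ = atan2( sin θ sin δ cos φ₁ , cos δ − sin φ₁ sin φ₂ ) = atan2(0.274123, 0.724073) = 0.361910 rad = 20.736°.
Hence λ₂ = -38.996° + 20.736° = -18.260°.
The forward bearing on arrival equals the back-azimuth from the destination plus 180°.
Back-azimuth from P₂ (9.20°, -18.26°) to P₁ (38.34°, -39.00°), with Δλ' = λ₁ − λ₂ = -20.74°: atan2( sin Δλ' cos φ₁ , cos φ₂ sin φ₁ − sin φ₂ cos φ₁ cos Δλ' ) = 330.71°.
Final bearing = (330.71° + 180°) mod 360° = 150.71°.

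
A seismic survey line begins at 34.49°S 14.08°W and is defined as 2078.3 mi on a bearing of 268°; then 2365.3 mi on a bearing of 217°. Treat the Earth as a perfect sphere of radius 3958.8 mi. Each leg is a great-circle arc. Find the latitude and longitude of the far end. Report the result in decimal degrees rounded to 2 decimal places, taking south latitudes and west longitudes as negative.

latitude -53.61°, longitude -84.33°

Apply the spherical direct solution leg by leg, carrying full precision between legs.
Leg 1: from (-34.49°, -14.08°), δ = 2078.3/3958.8 = 0.524982 rad, θ = 268° → φ = -30.29°, λ = -49.54°.
Leg 2: from (-30.29°, -49.54°), δ = 2365.3/3958.8 = 0.597479 rad, θ = 217° → φ = -53.61°, λ = -84.33°.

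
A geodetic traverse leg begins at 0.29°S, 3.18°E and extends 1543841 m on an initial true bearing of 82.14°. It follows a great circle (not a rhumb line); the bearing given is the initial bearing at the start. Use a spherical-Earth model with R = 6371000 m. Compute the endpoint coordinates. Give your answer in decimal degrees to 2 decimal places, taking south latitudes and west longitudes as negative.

δ = 1543841/6371000 = 0.242323 rad (13.8841°).
Start latitude φ₁ = -0.005061 rad; initial bearing θ = 1.433613 rad.
Applying the spherical law of cosines for sides, sin φ₂ = sin φ₁ cos δ + cos φ₁ sin δ cos θ = 0.027901, so φ₂ = 1.60°.
Δλ = atan2( sin θ sin δ cos φ₁ , cos δ − sin φ₁ sin φ₂ ) = atan2(0.237701, 0.970924) = 0.240097 rad = 13.76°.
λ₂ = 3.18° + 13.76° = 16.94°.

latitude 1.60°, longitude 16.94°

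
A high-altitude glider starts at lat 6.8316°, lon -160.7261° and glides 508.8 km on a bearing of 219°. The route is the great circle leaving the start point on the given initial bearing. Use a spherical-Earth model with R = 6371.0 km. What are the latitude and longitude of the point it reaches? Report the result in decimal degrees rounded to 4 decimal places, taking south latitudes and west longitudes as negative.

The arc subtends δ = 508.8/6371 = 0.079862 rad at the centre.
With φ₁ = 6.8316° = 0.119234 rad and θ = 219° = 3.822271 rad:
sin φ₂ = sin φ₁ cos δ + cos φ₁ sin δ cos θ = (0.118952)(0.996813) + (0.992900)(0.079777)(-0.777146) = 0.057014
φ₂ = asin(0.057014) = 0.057045 rad = 3.2684°.
Then Δλ = atan2(-0.049849, 0.990031) = -0.050308 rad, from sin θ sin δ cos φ₁ over cos δ − sin φ₁ sin φ₂.
λ₂ = -160.7261° + -2.8825° = -163.6086°.

latitude 3.2684°, longitude -163.6086°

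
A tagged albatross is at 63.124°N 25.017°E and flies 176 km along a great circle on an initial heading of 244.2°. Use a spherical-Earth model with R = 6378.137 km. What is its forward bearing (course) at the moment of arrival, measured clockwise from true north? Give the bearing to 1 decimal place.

final bearing 241.5°

Central angle δ = d/R = 0.027594 rad.
Start latitude φ₁ = 1.101722 rad; initial bearing θ = 4.262094 rad.
Destination latitude: φ₂ = arcsin( sin φ₁ cos δ + cos φ₁ sin δ cos θ ) = arcsin(0.886219) = 62.402°.
For the longitude increment, Δλ = atan2( sin θ sin δ cos φ₁, cos δ − sin φ₁ sin φ₂ ) = atan2(-0.011229, 0.209124) = -3.074°.
λ₂ = λ₁ + Δλ = 21.943°.
The forward bearing on arrival equals the back-azimuth from the destination plus 180°.
Back-azimuth from P₂ (62.4°, 21.9°) to P₁ (63.1°, 25.0°), with Δλ' = λ₁ − λ₂ = 3.1°: atan2( sin Δλ' cos φ₁ , cos φ₂ sin φ₁ − sin φ₂ cos φ₁ cos Δλ' ) = 61.5°.
Final bearing = (61.5° + 180°) mod 360° = 241.5°.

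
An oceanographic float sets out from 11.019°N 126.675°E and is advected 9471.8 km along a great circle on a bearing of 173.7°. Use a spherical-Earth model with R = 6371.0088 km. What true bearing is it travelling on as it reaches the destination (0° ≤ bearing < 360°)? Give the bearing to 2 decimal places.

final bearing 158.43°

δ = 9471.8/6371.0088 = 1.486703 rad (85.1818°).
Converting: φ₁ = 0.192318 rad, θ = 3.031637 rad.
Applying the spherical law of cosines for sides, sin φ₂ = sin φ₁ cos δ + cos φ₁ sin δ cos θ = -0.956134, so φ₂ = -72.967°.
For the longitude increment, Δλ = atan2( sin θ sin δ cos φ₁, cos δ − sin φ₁ sin φ₂ ) = atan2(0.107331, 0.266744) = 21.919°.
λ₂ = λ₁ + Δλ = 148.594°.
The forward bearing on arrival equals the back-azimuth from the destination plus 180°.
Back-azimuth from P₂ (-72.97°, 148.59°) to P₁ (11.02°, 126.67°), with Δλ' = λ₁ − λ₂ = -21.92°: atan2( sin Δλ' cos φ₁ , cos φ₂ sin φ₁ − sin φ₂ cos φ₁ cos Δλ' ) = 338.43°.
Final bearing = (338.43° + 180°) mod 360° = 158.43°.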